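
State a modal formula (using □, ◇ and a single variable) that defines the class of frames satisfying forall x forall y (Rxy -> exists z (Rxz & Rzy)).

□□q → □q

The condition is density. The C4 schema □□q → □q defines it.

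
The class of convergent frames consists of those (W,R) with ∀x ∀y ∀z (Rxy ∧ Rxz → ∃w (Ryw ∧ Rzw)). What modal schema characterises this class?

This is convergence; the standard corresponding axiom is .2: ◇□p → □◇p.
Suppose ◇□p→□◇p is valid. Take Rxy, Rxz and set V(p)={w : Ryw}. Then □p at y so ◇□p at x, so □◇p at x, so ◇p at z, giving w with Rzw and Ryw.

◇□p → □◇p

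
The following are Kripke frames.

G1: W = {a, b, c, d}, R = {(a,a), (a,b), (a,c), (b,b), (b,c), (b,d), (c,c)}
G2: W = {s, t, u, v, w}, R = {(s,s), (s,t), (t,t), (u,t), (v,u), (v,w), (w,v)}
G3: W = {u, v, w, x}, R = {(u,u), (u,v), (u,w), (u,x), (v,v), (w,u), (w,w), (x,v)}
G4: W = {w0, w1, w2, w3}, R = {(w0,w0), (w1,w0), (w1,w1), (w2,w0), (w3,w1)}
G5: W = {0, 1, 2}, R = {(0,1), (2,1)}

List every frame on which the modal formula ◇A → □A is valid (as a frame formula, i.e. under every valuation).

Frame correspondent (Sahlqvist): ∀x ∀y ∀z (Rxy ∧ Rxz → y = z) — i.e. partial functionality.
G1: fails — a sees both a and b.
G2: fails — s sees both s and t.
G3: fails — u sees both u and v.
G4: fails — w1 sees both w0 and w1.
G5: satisfies the condition.

G5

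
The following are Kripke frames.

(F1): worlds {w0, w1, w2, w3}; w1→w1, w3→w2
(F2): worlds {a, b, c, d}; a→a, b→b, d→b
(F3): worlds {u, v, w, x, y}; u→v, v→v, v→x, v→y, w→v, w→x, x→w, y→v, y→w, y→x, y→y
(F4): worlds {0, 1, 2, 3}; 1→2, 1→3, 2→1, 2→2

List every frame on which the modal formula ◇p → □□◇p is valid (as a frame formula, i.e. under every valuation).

(F1), (F2)

This is the axiom for a generalized confluence (Geach) condition; its first-order frame correspondent is ∀x ∀y ∀z ((xRy ∧ xR²z) → ∃w (y = w ∧ zRw)).
(F1): satisfies the condition.
(F2): satisfies the condition.
(F3): fails — uRv, uR²x but no t with v=t and xRt.
(F4): fails — 1R3, 1R²2 but no w with 3=w and 2Rw.
Valid on: (F1), (F2).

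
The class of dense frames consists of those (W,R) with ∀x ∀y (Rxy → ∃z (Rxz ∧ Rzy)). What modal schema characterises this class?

The condition is density. The C4 schema □□p → □p defines it.
Suppose □□p→□p is valid. Take Rxy and set V(p)={w : xR²w}. Then □□p at x, so □p at x, so p at y, i.e. ∃z(Rxz∧Rzy).

□□p → □p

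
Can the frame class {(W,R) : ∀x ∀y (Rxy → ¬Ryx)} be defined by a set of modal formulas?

Not modally definable

Modal frame validity is preserved under surjective bounded morphisms.
The 4-cycle (worlds w0,w1,w2,w3 with w0→w1→w2→w3→w0) is asymmetric. Mapping every world to a single reflexive point • is a surjective bounded morphism, and the reflexive point is not asymmetric (R•• but asymmetry requires ¬R••).
Hence asymmetry is not modally definable.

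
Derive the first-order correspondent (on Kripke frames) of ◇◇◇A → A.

This is a Sahlqvist (Geach-type) schema ◇^3□^0A → □^0◇^0A.
Minimal-valuation argument: fix x; take any y with xR^3y and any z with xR^0z. Set V(A) to the set of worlds R-reachable from y in exactly 0 steps. Then □^0A holds at y, so the antecedent holds at x; validity forces ◇^0A at z, giving a w with zR^0w and yR^0w.
First-order correspondent: ∀x ∀y (xR³y → ∃w (y = w ∧ x = w)).

∀x ∀y (xR³y → ∃w (y = w ∧ x = w))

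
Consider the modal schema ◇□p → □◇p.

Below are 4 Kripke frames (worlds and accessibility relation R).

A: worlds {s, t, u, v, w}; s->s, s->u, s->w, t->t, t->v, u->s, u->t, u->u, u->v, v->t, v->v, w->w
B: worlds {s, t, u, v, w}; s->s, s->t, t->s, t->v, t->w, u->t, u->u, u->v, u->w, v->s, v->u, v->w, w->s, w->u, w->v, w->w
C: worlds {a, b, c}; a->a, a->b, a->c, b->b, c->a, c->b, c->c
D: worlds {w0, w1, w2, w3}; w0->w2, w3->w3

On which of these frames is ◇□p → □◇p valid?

The schema corresponds to convergence: ∀x ∀y ∀z (Rxy ∧ Rxz → ∃w (Ryw ∧ Rzw)).
A: fails — Rsw and Rsu but w and u have no common successor.
B: ✓.
C: ✓.
D: fails — Rw0w2 and Rw0w2 but w2 and w2 have no common successor.
Valid on: B, C.

B, C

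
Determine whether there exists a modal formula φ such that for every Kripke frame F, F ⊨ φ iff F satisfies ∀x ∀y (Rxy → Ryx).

This is a Sahlqvist condition; the B axiom r → □◇r defines it.
Suppose r→□◇r is valid. Take Rxy and set V(r)={x}. Then r at x, so □◇r at x, so ◇r at y, so some z with Ryz has r; z=x, i.e. Ryx.

Yes, by r → □◇r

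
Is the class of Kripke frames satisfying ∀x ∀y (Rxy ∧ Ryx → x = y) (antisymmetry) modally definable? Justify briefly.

If a class were modally definable it would be closed under surjective bounded morphisms (Goldblatt–Thomason).
The 8-cycle (worlds a,b,c,d,e,f,g,h with a→b→c→d→e→f→g→h→a) is antisymmetric. Sending even-indexed worlds to a and odd-indexed worlds to b is a surjective bounded morphism onto the two-world frame with a↔b, which is not antisymmetric.
So no modal formula (or set of formulas) defines exactly the antisymmetric frames.

No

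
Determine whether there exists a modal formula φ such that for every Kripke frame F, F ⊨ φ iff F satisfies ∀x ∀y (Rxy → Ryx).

This is a Sahlqvist condition; the B axiom r → □◇r defines it.
Suppose r→□◇r is valid. Take Rxy and set V(r)={x}. Then r at x, so □◇r at x, so ◇r at y, so some z with Ryz has r; z=x, i.e. Ryx.

Definable; r → □◇r defines it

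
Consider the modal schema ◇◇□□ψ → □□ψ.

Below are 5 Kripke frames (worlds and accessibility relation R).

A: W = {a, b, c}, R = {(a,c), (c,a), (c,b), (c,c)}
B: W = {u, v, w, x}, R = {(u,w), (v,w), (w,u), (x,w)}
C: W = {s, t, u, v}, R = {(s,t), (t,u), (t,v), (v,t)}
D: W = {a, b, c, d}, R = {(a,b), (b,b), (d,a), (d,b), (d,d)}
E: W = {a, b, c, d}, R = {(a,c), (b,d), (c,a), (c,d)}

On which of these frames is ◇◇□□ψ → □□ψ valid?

Frame correspondent (Sahlqvist): ∀x ∀y ∀z ((xR²y ∧ xR²z) → ∃w (yR²w ∧ z = w)) — i.e. a generalized confluence (Geach) condition.
A: fails — aR²b, aR²a but no w with bR²w and a=w.
B: holds.
C: fails — sR²u, sR²u but no w with uR²w and u=w.
D: fails — dR²a, dR²a but no w with aR²w and a=w.
E: fails — aR²d, aR²a but no w with dR²w and a=w.

B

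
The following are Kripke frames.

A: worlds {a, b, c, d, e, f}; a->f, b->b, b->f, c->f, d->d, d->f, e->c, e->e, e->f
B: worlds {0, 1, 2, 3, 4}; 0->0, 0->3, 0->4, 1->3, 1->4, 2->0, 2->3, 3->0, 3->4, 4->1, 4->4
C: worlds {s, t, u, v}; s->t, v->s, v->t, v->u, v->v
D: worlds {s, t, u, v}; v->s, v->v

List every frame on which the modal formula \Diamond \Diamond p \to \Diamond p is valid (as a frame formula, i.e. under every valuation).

A, C, D

The schema corresponds to transitivity: \forall x \forall y \forall z (Rxy \wedge Ryz \to Rxz).
A: holds.
B: fails — R34 and R41 but not R31.
C: holds.
D: holds.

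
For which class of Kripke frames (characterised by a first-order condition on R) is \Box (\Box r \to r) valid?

shift-reflexivity

This is the T□ axiom.
It corresponds to shift-reflexivity: \forall x \forall y (Rxy \to Ryy).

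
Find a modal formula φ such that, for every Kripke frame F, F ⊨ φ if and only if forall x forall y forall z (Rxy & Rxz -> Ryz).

◇s → □◇s

A defining formula is ◇s → □◇s (the 5 axiom).
Suppose ◇s→□◇s is valid. Take Rxy, Rxz and set V(s)={y}. Then ◇s at x, so □◇s at x, so ◇s at z, so some w with Rzw has s; w=y, i.e. Rzy. By symmetry of the argument, Ryz.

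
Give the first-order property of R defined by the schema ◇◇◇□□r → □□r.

This is a Sahlqvist (Geach-type) schema ◇^3□^2r → □^2◇^0r.
First-order correspondent: ∀x ∀y ∀z ((xR³y ∧ xR²z) → ∃w (yR²w ∧ z = w)).

∀x ∀y ∀z ((xR³y ∧ xR²z) → ∃w (yR²w ∧ z = w))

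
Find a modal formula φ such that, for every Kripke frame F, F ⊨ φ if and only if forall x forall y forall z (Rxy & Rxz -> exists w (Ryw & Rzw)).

◇□ψ → □◇ψ

This is convergence; the standard corresponding axiom is .2: ◇□ψ → □◇ψ.
Suppose ◇□ψ→□◇ψ is valid. Take Rxy, Rxz and set V(ψ)={w : Ryw}. Then □ψ at y so ◇□ψ at x, so □◇ψ at x, so ◇ψ at z, giving w with Rzw and Ryw.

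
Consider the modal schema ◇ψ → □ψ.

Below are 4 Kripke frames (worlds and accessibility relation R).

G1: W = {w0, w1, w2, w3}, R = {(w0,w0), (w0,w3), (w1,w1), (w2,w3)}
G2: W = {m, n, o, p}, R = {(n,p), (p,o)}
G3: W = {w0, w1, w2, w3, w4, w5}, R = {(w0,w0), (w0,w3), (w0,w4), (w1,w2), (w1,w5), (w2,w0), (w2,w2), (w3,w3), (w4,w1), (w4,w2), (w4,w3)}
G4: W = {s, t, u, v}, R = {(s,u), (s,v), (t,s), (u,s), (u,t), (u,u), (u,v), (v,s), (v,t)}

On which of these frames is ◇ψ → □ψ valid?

G2

This is the axiom for partial functionality; its first-order frame correspondent is ∀x ∀y ∀z (Rxy ∧ Rxz → y = z).
G1: fails — w0 sees both w0 and w3.
G2: satisfies the condition.
G3: fails — w0 sees both w0 and w3.
G4: fails — s sees both u and v.
Valid on: G2.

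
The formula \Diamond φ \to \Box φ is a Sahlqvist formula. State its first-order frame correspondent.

This is the CD axiom.
Its frame correspondent is partial functionality — \forall x \forall y \forall z (Rxy \wedge Rxz \to y = z).

partial functionality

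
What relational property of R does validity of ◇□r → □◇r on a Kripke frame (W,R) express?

Convergence

Suppose ◇□r→□◇r is valid. Take Rxy, Rxz and set V(r)={w : Ryw}. Then □r at y so ◇□r at x, so □◇r at x, so ◇r at z, giving w with Rzw and Ryw.
Conversely, any frame satisfying ∀x ∀y ∀z (Rxy ∧ Rxz → ∃w (Ryw ∧ Rzw)) validates the schema.
Frame condition: ∀x ∀y ∀z (Rxy ∧ Rxz → ∃w (Ryw ∧ Rzw)).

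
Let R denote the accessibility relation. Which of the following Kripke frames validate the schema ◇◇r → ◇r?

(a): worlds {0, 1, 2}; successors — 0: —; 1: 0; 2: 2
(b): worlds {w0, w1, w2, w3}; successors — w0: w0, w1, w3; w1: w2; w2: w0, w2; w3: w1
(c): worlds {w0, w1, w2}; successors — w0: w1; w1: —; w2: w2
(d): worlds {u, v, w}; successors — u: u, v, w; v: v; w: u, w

(a), (c)

The schema corresponds to transitivity: ∀x ∀y ∀z (Rxy ∧ Ryz → Rxz).
(a): satisfies the condition.
(b): fails — Rw1w2 and Rw2w0 but not Rw1w0.
(c): satisfies the condition.
(d): fails — Rwu and Ruv but not Rwv.
Valid on: (a), (c).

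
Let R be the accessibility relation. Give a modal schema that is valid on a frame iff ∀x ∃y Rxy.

This is seriality; the standard corresponding axiom is D: □r → ◇r.
Suppose □r→◇r is valid. At any x set V(r)=W. Then □r at x, so ◇r at x, so x has a successor.

□r → ◇r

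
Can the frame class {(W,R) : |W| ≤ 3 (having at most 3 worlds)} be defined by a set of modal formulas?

No — not modally definable

If a class were modally definable it would be closed under disjoint unions (Goldblatt–Thomason).
Any modal formula valid on each of 4 disjoint one-world frames is valid on their disjoint union (validity is preserved under disjoint unions). Each one-world frame has |W|=1≤3, but the union has |W|=4.
So no modal formula (or set of formulas) defines exactly the |W|≤3 frames.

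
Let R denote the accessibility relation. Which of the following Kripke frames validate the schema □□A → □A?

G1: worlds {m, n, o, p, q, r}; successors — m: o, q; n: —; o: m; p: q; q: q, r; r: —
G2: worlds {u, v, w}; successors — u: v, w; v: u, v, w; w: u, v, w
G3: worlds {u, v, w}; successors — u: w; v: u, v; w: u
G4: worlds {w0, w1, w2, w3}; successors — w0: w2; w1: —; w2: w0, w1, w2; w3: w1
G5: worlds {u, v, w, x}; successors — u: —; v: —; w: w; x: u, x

G2, G5

The schema corresponds to density: ∀x ∀y (Rxy → ∃z (Rxz ∧ Rzy)).
G1: fails — Rom but no z with Roz and Rzm.
G2: ✓.
G3: fails — Ruw but no z with Ruz and Rzw.
G4: fails — Rw3w1 but no z with Rw3z and Rzw1.
G5: ✓.
Valid on: G2, G5.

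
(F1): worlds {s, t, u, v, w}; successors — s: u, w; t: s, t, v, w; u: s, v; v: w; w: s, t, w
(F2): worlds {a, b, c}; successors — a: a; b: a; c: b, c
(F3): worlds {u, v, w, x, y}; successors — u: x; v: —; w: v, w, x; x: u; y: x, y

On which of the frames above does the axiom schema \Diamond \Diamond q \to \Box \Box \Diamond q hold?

The schema corresponds to a generalized confluence (Geach) condition: \forall x \forall y \forall z ((x R^2 y \wedge x R^2 z) \to \exists w (y = w \wedge zRw)).
(F1): fails — sR²s, sR²s but no w* with s=w* and sRw*.
(F2): fails — cR²a, cR²c but no w with a=w and cRw.
(F3): fails — uR²u, uR²u but no t with u=t and uRt.

none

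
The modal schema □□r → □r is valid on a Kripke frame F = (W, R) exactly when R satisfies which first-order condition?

This schema is the C4 axiom.
Its frame correspondent is density — ∀x ∀y (Rxy → ∃z (Rxz ∧ Rzy)).

Density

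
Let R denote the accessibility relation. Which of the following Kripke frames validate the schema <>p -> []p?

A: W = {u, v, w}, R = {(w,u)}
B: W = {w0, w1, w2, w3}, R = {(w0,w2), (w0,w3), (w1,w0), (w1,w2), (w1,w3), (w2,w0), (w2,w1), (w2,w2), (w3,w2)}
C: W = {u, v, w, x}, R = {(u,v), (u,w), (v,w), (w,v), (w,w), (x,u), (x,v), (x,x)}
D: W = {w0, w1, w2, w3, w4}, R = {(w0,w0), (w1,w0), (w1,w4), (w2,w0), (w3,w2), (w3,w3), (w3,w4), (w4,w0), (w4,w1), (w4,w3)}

A

Frame correspondent (Sahlqvist): forall x forall y forall z (Rxy & Rxz -> y = z) — i.e. partial functionality.
A: satisfies the condition.
B: fails — w0 sees both w2 and w3.
C: fails — u sees both v and w.
D: fails — w1 sees both w0 and w4.
Valid on: A.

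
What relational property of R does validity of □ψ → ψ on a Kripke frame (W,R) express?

This schema is the T axiom.
It corresponds to reflexivity: ∀x Rxx.

reflexivity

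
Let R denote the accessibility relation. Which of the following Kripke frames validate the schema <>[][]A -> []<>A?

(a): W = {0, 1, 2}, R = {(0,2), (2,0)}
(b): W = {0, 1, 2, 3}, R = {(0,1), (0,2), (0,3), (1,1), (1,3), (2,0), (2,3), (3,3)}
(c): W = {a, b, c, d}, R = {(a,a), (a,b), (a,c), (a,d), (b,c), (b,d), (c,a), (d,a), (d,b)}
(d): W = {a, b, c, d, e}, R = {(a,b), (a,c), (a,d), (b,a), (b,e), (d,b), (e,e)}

This is the axiom for a generalized confluence (Geach) condition; its first-order frame correspondent is forall x forall y forall z ((xRy & xRz) -> exists w (y R^2 w & zRw)).
(a): fails — 0R2, 0R2 but no w with 2R²w and 2Rw.
(b): condition met.
(c): fails — aRb, aRb but no w with bR²w and bRw.
(d): fails — aRb, aRc but no w with bR²w and cRw.
Valid on: (b).

(b)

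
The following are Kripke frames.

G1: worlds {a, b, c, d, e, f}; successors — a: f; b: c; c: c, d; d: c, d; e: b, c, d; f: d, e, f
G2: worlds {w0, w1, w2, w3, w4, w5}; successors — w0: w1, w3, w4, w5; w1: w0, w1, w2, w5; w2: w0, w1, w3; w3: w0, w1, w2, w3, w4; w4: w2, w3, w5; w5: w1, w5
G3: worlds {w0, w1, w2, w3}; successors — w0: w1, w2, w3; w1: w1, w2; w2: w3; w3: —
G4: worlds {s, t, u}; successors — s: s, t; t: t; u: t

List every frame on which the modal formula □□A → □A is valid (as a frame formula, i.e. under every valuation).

G2, G4

The schema corresponds to density: ∀x ∀y (Rxy → ∃z (Rxz ∧ Rzy)).
G1: fails — Reb but no z with Rez and Rzb.
G2: ✓.
G3: fails — Rw2w3 but no z with Rw2z and Rzw3.
G4: ✓.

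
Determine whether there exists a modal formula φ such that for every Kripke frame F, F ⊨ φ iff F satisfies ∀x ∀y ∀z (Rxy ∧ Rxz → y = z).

Definable; ◇p → □p defines it

The condition is partial functionality. A defining modal formula is ◇p → □p.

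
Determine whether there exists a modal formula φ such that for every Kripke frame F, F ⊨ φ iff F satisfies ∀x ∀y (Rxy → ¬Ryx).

Not definable by any modal formula

Modal frame validity is preserved under surjective bounded morphisms.
The 5-cycle (worlds s,t,u,v,w with s→t→u→v→w→s) is asymmetric. Mapping every world to a single reflexive point • is a surjective bounded morphism, and the reflexive point is not asymmetric (R•• but asymmetry requires ¬R••).
So the class is not modally definable.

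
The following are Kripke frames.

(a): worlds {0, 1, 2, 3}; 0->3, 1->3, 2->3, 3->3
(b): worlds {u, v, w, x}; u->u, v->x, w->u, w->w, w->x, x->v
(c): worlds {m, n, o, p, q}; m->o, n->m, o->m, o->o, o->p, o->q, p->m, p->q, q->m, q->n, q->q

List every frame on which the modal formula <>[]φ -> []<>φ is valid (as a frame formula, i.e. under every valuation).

(a)

Frame correspondent (Sahlqvist): forall x forall y forall z (Rxy & Rxz -> exists w (Ryw & Rzw)) — i.e. convergence.
(a): ✓.
(b): fails — Rww and Rwx but w and x have no common successor.
(c): fails — Rom and Rop but m and p have no common successor.
Valid on: (a).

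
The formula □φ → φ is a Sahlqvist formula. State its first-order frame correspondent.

Suppose □φ→φ is valid. At any x set V(φ)={w : Rxw}. Then □φ holds at x, so φ holds at x, i.e. Rxx.
Conversely, any frame satisfying ∀x Rxx validates the schema.
So the correspondent is reflexivity.

reflexivity: ∀x Rxx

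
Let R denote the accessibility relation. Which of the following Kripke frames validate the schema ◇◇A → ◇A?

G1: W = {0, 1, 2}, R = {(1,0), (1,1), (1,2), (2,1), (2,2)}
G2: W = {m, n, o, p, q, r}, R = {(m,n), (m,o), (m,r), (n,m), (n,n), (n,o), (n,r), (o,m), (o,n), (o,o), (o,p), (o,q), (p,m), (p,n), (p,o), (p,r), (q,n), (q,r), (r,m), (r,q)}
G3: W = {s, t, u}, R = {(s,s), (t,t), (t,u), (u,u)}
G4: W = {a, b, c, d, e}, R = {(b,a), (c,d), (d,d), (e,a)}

G3, G4

This is the axiom for transitivity; its first-order frame correspondent is ∀x ∀y ∀z (Rxy ∧ Ryz → Rxz).
G1: fails — R21 and R10 but not R20.
G2: fails — Rom and Rmr but not Ror.
G3: holds.
G4: holds.
Valid on: G3, G4.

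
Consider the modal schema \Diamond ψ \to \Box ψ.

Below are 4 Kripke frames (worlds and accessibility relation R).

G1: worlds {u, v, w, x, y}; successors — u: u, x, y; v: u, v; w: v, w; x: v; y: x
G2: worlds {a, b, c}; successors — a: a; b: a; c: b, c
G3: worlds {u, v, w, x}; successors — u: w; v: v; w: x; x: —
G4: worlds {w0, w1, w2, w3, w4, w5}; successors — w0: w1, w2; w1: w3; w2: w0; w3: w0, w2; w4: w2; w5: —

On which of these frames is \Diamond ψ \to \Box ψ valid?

G3

The schema corresponds to partial functionality: \forall x \forall y \forall z (Rxy \wedge Rxz \to y = z).
G1: fails — u sees both u and x.
G2: fails — c sees both b and c.
G3: ✓.
G4: fails — w0 sees both w1 and w2.
Valid on: G3.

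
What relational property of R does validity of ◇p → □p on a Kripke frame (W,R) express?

Suppose ◇p→□p is valid. Take Rxy, Rxz and set V(p)={y}. Then ◇p at x, so □p at x, so p at z, i.e. z=y.
Conversely, on a frame with partial functionality the schema holds at every world under every valuation.
Frame condition: ∀x ∀y ∀z (Rxy ∧ Rxz → y = z).

partial functionality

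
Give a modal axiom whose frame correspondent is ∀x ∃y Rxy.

□s → ◇s

The condition is seriality. The D schema □s → ◇s defines it.
Suppose □s→◇s is valid. At any x set V(s)=W. Then □s at x, so ◇s at x, so x has a successor.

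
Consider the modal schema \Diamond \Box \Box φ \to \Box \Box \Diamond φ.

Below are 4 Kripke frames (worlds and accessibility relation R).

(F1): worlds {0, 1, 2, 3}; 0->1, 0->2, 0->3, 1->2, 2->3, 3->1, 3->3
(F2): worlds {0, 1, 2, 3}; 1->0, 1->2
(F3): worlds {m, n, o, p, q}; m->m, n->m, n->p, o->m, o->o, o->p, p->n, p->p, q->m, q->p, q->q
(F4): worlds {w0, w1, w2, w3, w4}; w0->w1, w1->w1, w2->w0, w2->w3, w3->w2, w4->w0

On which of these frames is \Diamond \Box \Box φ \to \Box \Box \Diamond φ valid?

(F2)

Frame correspondent (Sahlqvist): \forall x \forall y \forall z ((xRy \wedge x R^2 z) \to \exists w (y R^2 w \wedge zRw)) — i.e. a generalized confluence (Geach) condition.
(F1): fails — 0R1, 0R²1 but no w with 1R²w and 1Rw.
(F2): holds.
(F3): fails — nRm, nR²p but no w with mR²w and pRw.
(F4): fails — w2Rw0, w2R²w2 but no w with w0R²w and w2Rw.
Valid on: (F2).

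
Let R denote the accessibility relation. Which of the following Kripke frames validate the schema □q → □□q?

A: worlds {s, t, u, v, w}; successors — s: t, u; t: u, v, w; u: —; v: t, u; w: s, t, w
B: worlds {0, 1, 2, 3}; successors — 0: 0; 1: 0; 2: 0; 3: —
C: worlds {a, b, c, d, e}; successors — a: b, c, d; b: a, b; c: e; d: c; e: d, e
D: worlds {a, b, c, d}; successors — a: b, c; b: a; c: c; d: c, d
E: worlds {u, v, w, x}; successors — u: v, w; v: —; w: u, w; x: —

B

The schema corresponds to transitivity: ∀x ∀y ∀z (Rxy ∧ Ryz → Rxz).
A: fails — Rwt and Rtv but not Rwv.
B: condition met.
C: fails — Rdc and Rce but not Rde.
D: fails — Rab and Rba but not Raa.
E: fails — Rwu and Ruv but not Rwv.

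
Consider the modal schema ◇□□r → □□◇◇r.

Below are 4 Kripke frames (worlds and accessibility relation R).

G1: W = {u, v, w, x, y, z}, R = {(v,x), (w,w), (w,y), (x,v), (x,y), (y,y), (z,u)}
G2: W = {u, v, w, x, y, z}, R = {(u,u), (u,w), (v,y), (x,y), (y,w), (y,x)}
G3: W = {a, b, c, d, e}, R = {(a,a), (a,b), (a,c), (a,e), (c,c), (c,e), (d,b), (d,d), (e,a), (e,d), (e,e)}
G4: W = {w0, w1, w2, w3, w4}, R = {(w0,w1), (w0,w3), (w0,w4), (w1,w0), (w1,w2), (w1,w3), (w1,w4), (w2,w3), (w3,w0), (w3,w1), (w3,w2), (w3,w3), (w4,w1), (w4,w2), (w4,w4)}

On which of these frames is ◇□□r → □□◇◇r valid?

The schema corresponds to a generalized confluence (Geach) condition: ∀x ∀y ∀z ((xRy ∧ xR²z) → ∃w (yR²w ∧ zR²w)).
G1: holds.
G2: fails — uRu, uR²w but no t with uR²t and wR²t.
G3: fails — aRa, aR²b but no w with aR²w and bR²w.
G4: holds.
Valid on: G1, G4.

G1, G4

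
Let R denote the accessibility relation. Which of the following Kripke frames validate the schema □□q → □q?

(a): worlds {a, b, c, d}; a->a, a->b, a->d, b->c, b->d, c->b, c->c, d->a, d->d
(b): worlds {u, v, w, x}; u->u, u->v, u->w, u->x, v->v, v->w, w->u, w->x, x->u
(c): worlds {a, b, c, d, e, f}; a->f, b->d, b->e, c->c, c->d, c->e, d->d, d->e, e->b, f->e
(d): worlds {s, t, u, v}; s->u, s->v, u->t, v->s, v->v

(a), (b)

Frame correspondent (Sahlqvist): ∀x ∀y (Rxy → ∃z (Rxz ∧ Rzy)) — i.e. density.
(a): ✓.
(b): ✓.
(c): fails — Reb but no z with Rez and Rzb.
(d): fails — Rut but no z with Ruz and Rzt.
Valid on: (a), (b).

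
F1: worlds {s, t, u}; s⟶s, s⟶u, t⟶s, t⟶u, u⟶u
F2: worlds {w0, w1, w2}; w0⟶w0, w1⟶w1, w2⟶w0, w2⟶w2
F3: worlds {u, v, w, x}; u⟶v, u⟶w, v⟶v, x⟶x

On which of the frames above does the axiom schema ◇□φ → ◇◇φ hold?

F1, F2

This is the axiom for a generalized confluence (Geach) condition; its first-order frame correspondent is ∀x ∀y (xRy → ∃w (yRw ∧ xR²w)).
F1: holds.
F2: holds.
F3: fails — uRw but no t with wRt and uR²t.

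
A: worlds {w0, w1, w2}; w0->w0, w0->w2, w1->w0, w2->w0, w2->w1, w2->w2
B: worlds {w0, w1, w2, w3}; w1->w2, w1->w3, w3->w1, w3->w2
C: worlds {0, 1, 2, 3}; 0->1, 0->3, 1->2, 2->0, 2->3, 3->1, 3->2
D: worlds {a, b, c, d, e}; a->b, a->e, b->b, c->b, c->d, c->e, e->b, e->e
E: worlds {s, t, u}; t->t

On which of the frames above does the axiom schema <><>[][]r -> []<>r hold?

A, E

The schema corresponds to a generalized confluence (Geach) condition: forall x forall y forall z ((x R^2 y & xRz) -> exists w (y R^2 w & zRw)).
A: satisfies the condition.
B: fails — w1R²w1, w1Rw2 but no w with w1R²w and w2Rw.
C: fails — 0R²1, 0R1 but no w with 1R²w and 1Rw.
D: fails — cR²b, cRd but no w with bR²w and dRw.
E: satisfies the condition.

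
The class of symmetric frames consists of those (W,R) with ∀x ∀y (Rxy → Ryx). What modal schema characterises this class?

A defining formula is r → □◇r (the B axiom).
Suppose r→□◇r is valid. Take Rxy and set V(r)={x}. Then r at x, so □◇r at x, so ◇r at y, so some z with Ryz has r; z=x, i.e. Ryx.

r → □◇r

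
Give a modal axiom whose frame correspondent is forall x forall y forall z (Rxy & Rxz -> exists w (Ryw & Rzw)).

◇□ψ → □◇ψ

The condition is convergence. The .2 schema ◇□ψ → □◇ψ defines it.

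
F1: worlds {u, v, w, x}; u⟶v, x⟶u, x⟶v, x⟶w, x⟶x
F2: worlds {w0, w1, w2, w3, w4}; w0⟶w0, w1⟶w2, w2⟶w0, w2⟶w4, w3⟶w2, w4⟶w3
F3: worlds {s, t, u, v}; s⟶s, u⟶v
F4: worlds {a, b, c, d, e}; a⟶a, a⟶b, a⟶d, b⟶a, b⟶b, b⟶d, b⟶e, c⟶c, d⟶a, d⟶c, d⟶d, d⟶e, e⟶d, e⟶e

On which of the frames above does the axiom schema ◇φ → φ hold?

The schema corresponds to a generalized confluence (Geach) condition: ∀x ∀y (xRy → ∃w (y = w ∧ x = w)).
F1: fails — uRv but v ≠ u.
F2: fails — w1Rw2 but w2 ≠ w1.
F3: fails — uRv but v ≠ u.
F4: fails — aRb but b ≠ a.
Valid on no frame.

none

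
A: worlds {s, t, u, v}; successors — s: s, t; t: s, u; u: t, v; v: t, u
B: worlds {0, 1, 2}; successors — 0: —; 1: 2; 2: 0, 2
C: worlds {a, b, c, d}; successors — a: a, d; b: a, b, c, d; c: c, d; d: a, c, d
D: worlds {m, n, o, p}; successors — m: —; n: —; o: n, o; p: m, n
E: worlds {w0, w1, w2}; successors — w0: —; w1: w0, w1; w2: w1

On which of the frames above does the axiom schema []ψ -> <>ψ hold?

A, C

The schema corresponds to seriality: forall x exists y Rxy.
A: holds.
B: fails — world 0 has no successor.
C: holds.
D: fails — world m has no successor.
E: fails — world w0 has no successor.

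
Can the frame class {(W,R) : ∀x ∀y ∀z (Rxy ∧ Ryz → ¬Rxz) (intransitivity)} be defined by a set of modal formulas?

If a class were modally definable it would be closed under surjective bounded morphisms (Goldblatt–Thomason).
The 3-cycle (worlds s,t,u with s→t→u→s) is intransitive. Mapping every world to a single reflexive point • is a surjective bounded morphism; the reflexive point is not intransitive (R••∧R•• but R••).
So the class is not modally definable.

No — not modally definable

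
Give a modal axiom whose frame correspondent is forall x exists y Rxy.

A defining formula is □p → ◇p (the D axiom).
Suppose □p→◇p is valid. At any x set V(p)=W. Then □p at x, so ◇p at x, so x has a successor.

□p → ◇p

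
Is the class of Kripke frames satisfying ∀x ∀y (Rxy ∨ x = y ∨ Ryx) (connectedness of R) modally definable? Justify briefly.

Any modally definable frame class is closed under disjoint unions.
Take 3 disjoint single-world reflexive frames: each is trivially connected, but their disjoint union has 3 worlds with no edge between distinct components, so it is not connected.
So the class is not modally definable.

No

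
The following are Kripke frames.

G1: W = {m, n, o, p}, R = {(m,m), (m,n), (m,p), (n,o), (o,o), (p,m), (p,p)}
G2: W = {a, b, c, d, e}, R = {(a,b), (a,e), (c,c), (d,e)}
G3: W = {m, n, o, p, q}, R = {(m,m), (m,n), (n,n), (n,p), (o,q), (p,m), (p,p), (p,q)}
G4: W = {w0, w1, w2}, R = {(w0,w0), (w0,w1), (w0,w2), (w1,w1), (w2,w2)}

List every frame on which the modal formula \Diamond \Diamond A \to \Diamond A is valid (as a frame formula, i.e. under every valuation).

This is the axiom for transitivity; its first-order frame correspondent is \forall x \forall y \forall z (Rxy \wedge Ryz \to Rxz).
G1: fails — Rpm and Rmn but not Rpn.
G2: holds.
G3: fails — Rpm and Rmn but not Rpn.
G4: holds.
Valid on: G2, G4.

G2, G4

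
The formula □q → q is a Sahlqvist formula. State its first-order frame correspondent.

This schema is the T axiom.
Its frame correspondent is reflexivity — ∀x Rxx.

Reflexivity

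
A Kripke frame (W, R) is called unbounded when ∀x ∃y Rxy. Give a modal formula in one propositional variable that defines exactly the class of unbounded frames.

This is seriality; the standard corresponding axiom is D: □p → ◇p.
Suppose □p→◇p is valid. At any x set V(p)=W. Then □p at x, so ◇p at x, so x has a successor.

□p → ◇p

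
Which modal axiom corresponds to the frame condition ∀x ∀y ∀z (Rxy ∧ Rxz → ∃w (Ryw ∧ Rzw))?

◇□p → □◇p

A defining formula is ◇□p → □◇p (the .2 axiom).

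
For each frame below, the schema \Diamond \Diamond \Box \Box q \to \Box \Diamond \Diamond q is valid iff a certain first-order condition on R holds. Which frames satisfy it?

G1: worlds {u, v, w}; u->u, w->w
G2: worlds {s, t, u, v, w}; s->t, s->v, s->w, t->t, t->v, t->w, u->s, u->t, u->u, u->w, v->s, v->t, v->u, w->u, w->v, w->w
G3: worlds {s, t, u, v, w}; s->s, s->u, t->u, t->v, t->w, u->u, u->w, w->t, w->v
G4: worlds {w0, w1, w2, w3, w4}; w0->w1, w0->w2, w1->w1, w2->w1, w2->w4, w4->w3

G1, G2

This is the axiom for a generalized confluence (Geach) condition; its first-order frame correspondent is \forall x \forall y \forall z ((x R^2 y \wedge xRz) \to \exists w (y R^2 w \wedge z R^2 w)).
G1: satisfies the condition.
G2: satisfies the condition.
G3: fails — tR²t, tRv but no w* with tR²w* and vR²w*.
G4: fails — w0R²w4, w0Rw1 but no w with w4R²w and w1R²w.
Valid on: G1, G2.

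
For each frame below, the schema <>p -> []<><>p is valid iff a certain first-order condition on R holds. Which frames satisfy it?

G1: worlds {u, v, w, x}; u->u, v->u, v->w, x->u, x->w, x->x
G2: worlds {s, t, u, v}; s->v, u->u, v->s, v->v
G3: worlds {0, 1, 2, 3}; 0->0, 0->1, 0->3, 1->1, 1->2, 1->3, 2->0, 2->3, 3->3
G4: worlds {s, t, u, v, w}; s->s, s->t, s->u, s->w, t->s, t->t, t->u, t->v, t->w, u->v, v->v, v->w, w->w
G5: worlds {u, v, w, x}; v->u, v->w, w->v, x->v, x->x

G2

The schema corresponds to a generalized confluence (Geach) condition: forall x forall y forall z ((xRy & xRz) -> exists w (y = w & z R^2 w)).
G1: fails — vRu, vRw but no t with u=t and wR²t.
G2: condition met.
G3: fails — 0R0, 0R3 but no w with 0=w and 3R²w.
G4: fails — sRs, sRu but no w* with s=w* and uR²w*.
G5: fails — vRu, vRu but no t with u=t and uR²t.
Valid on: G2.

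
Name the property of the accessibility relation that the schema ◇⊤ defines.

This is a form of the D axiom.
It corresponds to seriality: ∀x ∃y Rxy.

seriality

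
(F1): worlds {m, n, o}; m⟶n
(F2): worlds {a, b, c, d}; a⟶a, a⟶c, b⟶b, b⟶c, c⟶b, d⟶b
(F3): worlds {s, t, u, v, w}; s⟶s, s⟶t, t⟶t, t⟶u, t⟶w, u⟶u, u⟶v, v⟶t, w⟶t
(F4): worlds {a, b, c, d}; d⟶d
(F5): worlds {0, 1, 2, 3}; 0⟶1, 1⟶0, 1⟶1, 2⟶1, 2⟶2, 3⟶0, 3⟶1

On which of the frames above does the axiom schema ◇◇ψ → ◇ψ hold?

This is the axiom for transitivity; its first-order frame correspondent is ∀x ∀y ∀z (Rxy ∧ Ryz → Rxz).
(F1): condition met.
(F2): fails — Rcb and Rbc but not Rcc.
(F3): fails — Ruv and Rvt but not Rut.
(F4): condition met.
(F5): fails — R01 and R10 but not R00.

(F1), (F4)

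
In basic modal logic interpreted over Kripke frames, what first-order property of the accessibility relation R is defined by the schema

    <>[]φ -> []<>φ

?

Suppose ◇□φ→□◇φ is valid. Take Rxy, Rxz and set V(φ)={w : Ryw}. Then □φ at y so ◇□φ at x, so □◇φ at x, so ◇φ at z, giving w with Rzw and Ryw.
Conversely, any frame satisfying forall x forall y forall z (Rxy & Rxz -> exists w (Ryw & Rzw)) validates the schema.
So the correspondent is convergence.

Convergence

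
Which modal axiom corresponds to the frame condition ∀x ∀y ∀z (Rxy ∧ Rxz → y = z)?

This is partial functionality; the standard corresponding axiom is CD: ◇s → □s.
Suppose ◇s→□s is valid. Take Rxy, Rxz and set V(s)={y}. Then ◇s at x, so □s at x, so s at z, i.e. z=y.

◇s → □s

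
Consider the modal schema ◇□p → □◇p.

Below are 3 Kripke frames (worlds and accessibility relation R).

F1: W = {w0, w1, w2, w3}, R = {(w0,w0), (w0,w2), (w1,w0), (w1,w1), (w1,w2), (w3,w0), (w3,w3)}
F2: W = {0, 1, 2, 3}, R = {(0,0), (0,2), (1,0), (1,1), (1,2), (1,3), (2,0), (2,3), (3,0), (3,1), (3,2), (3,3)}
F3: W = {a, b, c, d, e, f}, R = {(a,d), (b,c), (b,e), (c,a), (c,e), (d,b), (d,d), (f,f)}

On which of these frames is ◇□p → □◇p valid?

Frame correspondent (Sahlqvist): ∀x ∀y ∀z (Rxy ∧ Rxz → ∃w (Ryw ∧ Rzw)) — i.e. convergence.
F1: fails — Rw0w2 and Rw0w2 but w2 and w2 have no common successor.
F2: satisfies the condition.
F3: fails — Rbc and Rbe but c and e have no common successor.

F2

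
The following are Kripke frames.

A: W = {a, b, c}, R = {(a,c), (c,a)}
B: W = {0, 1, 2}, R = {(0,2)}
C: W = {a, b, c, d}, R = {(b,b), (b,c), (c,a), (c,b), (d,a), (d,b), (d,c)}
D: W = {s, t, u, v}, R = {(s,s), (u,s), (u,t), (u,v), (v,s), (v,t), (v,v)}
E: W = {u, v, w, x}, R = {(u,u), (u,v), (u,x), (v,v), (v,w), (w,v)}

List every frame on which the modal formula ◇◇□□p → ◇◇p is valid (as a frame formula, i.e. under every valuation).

A, B

Frame correspondent (Sahlqvist): ∀x ∀y (xR²y → ∃w (yR²w ∧ xR²w)) — i.e. a generalized confluence (Geach) condition.
A: satisfies the condition.
B: satisfies the condition.
C: fails — bR²a but no w with aR²w and bR²w.
D: fails — uR²t but no w with tR²w and uR²w.
E: fails — uR²x but no t with xR²t and uR²t.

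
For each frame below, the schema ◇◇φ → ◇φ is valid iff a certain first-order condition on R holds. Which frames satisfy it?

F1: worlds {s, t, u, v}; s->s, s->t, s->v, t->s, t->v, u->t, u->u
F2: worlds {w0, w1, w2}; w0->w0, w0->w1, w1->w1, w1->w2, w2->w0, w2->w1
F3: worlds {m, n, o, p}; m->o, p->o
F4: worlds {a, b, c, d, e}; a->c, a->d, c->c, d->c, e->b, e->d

This is the axiom for transitivity; its first-order frame correspondent is ∀x ∀y ∀z (Rxy ∧ Ryz → Rxz).
F1: fails — Rut and Rtv but not Ruv.
F2: fails — Rw1w2 and Rw2w0 but not Rw1w0.
F3: holds.
F4: fails — Red and Rdc but not Rec.

F3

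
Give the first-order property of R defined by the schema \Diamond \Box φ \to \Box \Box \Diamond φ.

This is a Sahlqvist (Geach-type) schema ◇^1□^1φ → □^2◇^1φ.
First-order correspondent: \forall x \forall y \forall z ((xRy \wedge x R^2 z) \to \exists w (yRw \wedge zRw)).

\forall x \forall y \forall z ((xRy \wedge x R^2 z) \to \exists w (yRw \wedge zRw))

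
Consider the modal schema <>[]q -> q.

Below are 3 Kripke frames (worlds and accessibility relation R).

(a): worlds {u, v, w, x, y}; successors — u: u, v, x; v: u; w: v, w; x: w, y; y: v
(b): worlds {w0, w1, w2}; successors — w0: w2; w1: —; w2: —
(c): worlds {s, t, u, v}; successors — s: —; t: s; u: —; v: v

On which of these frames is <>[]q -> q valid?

none

The schema corresponds to symmetry: forall x forall y (Rxy -> Ryx).
(a): fails — Rxw but not Rwx.
(b): fails — Rw0w2 but not Rw2w0.
(c): fails — Rts but not Rst.
Valid on no frame.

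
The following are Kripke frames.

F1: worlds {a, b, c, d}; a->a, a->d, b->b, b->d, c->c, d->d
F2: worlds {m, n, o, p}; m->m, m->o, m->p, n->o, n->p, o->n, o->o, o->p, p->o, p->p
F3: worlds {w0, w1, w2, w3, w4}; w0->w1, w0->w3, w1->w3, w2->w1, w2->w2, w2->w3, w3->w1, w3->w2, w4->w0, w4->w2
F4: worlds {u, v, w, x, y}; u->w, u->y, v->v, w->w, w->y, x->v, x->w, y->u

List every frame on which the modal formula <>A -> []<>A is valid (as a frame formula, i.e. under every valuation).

This is the axiom for the Euclidean property; its first-order frame correspondent is forall x forall y forall z (Rxy & Rxz -> Ryz).
F1: fails — Rad and Raa but not Rda.
F2: fails — Rmo and Rmm but not Rom.
F3: fails — Rw0w1 and Rw0w1 but not Rw1w1.
F4: fails — Ruy and Ruw but not Ryw.

none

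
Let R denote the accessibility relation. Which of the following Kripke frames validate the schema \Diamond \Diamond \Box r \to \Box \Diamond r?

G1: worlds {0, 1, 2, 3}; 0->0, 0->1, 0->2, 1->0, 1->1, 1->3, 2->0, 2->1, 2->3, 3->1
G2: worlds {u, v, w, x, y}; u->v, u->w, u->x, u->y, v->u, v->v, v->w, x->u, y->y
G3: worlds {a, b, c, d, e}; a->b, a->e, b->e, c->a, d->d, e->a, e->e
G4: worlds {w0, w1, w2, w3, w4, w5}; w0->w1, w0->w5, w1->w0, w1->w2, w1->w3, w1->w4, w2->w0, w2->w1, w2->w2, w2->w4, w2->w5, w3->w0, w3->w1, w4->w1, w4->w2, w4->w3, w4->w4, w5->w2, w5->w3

G1, G3

The schema corresponds to a generalized confluence (Geach) condition: \forall x \forall y \forall z ((x R^2 y \wedge xRz) \to \exists w (yRw \wedge zRw)).
G1: ✓.
G2: fails — uR²u, uRw but no t with uRt and wRt.
G3: ✓.
G4: fails — w0R²w0, w0Rw1 but no w with w0Rw and w1Rw.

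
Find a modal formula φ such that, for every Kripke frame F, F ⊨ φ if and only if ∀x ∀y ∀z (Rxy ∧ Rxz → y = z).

The condition is partial functionality. The CD schema ◇ψ → □ψ defines it.
Suppose ◇ψ→□ψ is valid. Take Rxy, Rxz and set V(ψ)={y}. Then ◇ψ at x, so □ψ at x, so ψ at z, i.e. z=y.

◇ψ → □ψ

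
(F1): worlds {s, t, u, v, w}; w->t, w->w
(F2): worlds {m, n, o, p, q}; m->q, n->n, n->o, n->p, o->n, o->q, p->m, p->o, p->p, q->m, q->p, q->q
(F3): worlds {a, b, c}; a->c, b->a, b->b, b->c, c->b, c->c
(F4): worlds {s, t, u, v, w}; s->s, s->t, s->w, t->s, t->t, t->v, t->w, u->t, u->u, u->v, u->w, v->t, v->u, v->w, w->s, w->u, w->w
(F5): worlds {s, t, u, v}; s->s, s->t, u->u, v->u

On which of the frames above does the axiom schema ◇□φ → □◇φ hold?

(F3), (F4)

This is the axiom for convergence; its first-order frame correspondent is ∀x ∀y ∀z (Rxy ∧ Rxz → ∃w (Ryw ∧ Rzw)).
(F1): fails — Rww and Rwt but w and t have no common successor.
(F2): fails — Rno and Rnp but o and p have no common successor.
(F3): satisfies the condition.
(F4): satisfies the condition.
(F5): fails — Rss and Rst but s and t have no common successor.
Valid on: (F3), (F4).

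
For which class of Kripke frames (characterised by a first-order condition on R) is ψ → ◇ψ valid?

Reflexivity

Equivalently (dual form): □ψ → ψ.
Suppose □ψ→ψ is valid. At any x set V(ψ)={w : Rxw}. Then □ψ holds at x, so ψ holds at x, i.e. Rxx.
Conversely, any frame satisfying ∀x Rxx validates the schema.
So the correspondent is reflexivity.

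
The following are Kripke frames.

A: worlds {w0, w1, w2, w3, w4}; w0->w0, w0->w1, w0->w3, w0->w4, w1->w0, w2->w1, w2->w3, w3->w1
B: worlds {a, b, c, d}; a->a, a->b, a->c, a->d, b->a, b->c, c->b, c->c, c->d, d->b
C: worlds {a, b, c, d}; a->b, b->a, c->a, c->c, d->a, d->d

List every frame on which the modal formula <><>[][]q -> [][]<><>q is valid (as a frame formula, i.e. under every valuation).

B

Frame correspondent (Sahlqvist): forall x forall y forall z ((x R^2 y & x R^2 z) -> exists w (y R^2 w & z R^2 w)) — i.e. a generalized confluence (Geach) condition.
A: fails — w0R²w0, w0R²w4 but no w with w0R²w and w4R²w.
B: satisfies the condition.
C: fails — cR²a, cR²b but no w with aR²w and bR²w.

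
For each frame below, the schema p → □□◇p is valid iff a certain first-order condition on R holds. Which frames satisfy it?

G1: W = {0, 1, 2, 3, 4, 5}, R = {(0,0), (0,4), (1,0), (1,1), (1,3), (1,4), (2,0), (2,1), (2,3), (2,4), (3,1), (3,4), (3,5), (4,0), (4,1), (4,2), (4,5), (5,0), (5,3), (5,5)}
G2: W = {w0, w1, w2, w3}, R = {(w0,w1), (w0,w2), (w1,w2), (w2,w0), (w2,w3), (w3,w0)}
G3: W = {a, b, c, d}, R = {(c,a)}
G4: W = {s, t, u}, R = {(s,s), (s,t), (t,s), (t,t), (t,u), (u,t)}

G3

The schema corresponds to a generalized confluence (Geach) condition: ∀x ∀z (xR²z → ∃w (x = w ∧ zRw)).
G1: fails — 1R²0 but no w with 1=w and 0Rw.
G2: fails — w0R²w0 but no w with w0=w and w0Rw.
G3: condition met.
G4: fails — sR²u but no w with s=w and uRw.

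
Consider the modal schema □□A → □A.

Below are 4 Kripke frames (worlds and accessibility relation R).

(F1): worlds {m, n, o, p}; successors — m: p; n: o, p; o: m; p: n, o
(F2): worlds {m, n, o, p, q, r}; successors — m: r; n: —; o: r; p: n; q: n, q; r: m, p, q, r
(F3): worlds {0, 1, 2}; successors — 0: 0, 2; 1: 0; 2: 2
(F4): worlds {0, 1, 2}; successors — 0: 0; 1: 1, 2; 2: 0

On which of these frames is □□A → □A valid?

This is the axiom for density; its first-order frame correspondent is ∀x ∀y (Rxy → ∃z (Rxz ∧ Rzy)).
(F1): fails — Rom but no z with Roz and Rzm.
(F2): fails — Rpn but no z with Rpz and Rzn.
(F3): satisfies the condition.
(F4): satisfies the condition.
Valid on: (F3), (F4).

(F3), (F4)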